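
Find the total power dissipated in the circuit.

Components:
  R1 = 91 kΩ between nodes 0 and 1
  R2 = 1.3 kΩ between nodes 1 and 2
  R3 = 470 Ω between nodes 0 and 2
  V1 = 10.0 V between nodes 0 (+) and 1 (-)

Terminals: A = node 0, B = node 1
Nodal analysis, taking node 1 as the 0 V reference.
Source V1 fixes V_0 = 10 V.
KCL at each unknown node (sum of currents leaving = 0; resistances in Ω):
  Node 2: (V_2 - 0)/1300 + (V_2 - 10)/470 = 0
Collecting terms: 0.002897 × V_2 = 0.02128  =>  V_2 = 7.345 V
Power in each resistor, P = (ΔV)²/R:
  P_R1 = (10 - 0)²/91000 = 0.001099 W
  P_R2 = (0 - 7.345)²/1300 = 0.0415 W
  P_R3 = (10 - 7.345)²/470 = 0.015 W
P_total = P_R1 + P_R2 + P_R3 = 0.0576 W

Final answer: 0.0576 W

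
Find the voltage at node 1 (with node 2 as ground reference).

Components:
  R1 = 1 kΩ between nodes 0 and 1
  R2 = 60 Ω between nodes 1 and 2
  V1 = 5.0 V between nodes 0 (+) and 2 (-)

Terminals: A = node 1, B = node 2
Nodal analysis, taking node 2 as the 0 V reference.
Source V1 fixes V_0 = 5 V.
KCL at each unknown node (sum of currents leaving = 0; resistances in Ω):
  Node 1: (V_1 - 5)/1000 + (V_1 - 0)/60 = 0
Collecting terms: 0.01767 × V_1 = 0.005  =>  V_1 = 0.283 V
The requested potential is V_1 = 0.283 V.

Final answer: V_1 = 0.283 V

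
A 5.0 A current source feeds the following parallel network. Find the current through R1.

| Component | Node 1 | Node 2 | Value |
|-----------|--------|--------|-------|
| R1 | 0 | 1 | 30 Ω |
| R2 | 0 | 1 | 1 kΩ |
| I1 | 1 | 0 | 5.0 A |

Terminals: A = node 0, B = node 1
All resistors sit directly between nodes 0 and 1, so they are in parallel and share one voltage V; the full source current 5 A splits among them.
1/R_par = 1/30 + 1/1000 = 0.03433 S  =>  R_par = 29.13 Ω
V = I × R_par = 5 × 29.13 = 145.6 V
I_R1 = V/R1 = 145.6/30 = 4.854 A

Final answer: 4.854 A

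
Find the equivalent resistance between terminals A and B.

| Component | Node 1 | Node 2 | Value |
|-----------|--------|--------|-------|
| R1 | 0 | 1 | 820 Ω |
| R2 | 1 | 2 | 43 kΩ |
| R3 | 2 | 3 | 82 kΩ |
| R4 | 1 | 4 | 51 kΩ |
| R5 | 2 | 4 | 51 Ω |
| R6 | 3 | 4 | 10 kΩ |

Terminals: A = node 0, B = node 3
The network is not a plain series/parallel combination. Inject a 1 A test current into terminal A (node 0) and return it from terminal B (node 3); then R_eq = V_A / (1 A).
Nodal analysis, taking node 3 as the 0 V reference.
Current source I_test pushes 1 A into node 0 and draws it out of node 3.
KCL at each unknown node (sum of currents leaving = 0; resistances in Ω):
  Node 0: (V_0 - V_1)/820 - 1 = 0
  Node 1: (V_1 - V_0)/820 + (V_1 - V_2)/43000 + (V_1 - V_4)/51000 = 0
  Node 2: (V_2 - V_1)/43000 + (V_2 - 0)/82000 + (V_2 - V_4)/51 = 0
  Node 4: (V_4 - V_1)/51000 + (V_4 - V_2)/51 + (V_4 - 0)/10000 = 0
Collecting terms (coefficients in siemens):
  0.00122·V_0 - 0.00122·V_1 = 1
  0.001262·V_1 - 0.00122·V_0 - 0.00002326·V_2 - 0.00001961·V_4 = 0
  0.01964·V_2 - 0.00002326·V_1 - 0.01961·V_4 = 0
  0.01973·V_4 - 0.00001961·V_1 - 0.01961·V_2 = 0
Solving these 4 simultaneous equations (Gaussian elimination) gives:
  V_0 = 33070 V, V_1 = 32250 V, V_2 = 8933 V, V_4 = 8911 V
R_eq = V_0 / 1 A = 33070 Ω = 33.07 kΩ

Final answer: 33.07 kΩ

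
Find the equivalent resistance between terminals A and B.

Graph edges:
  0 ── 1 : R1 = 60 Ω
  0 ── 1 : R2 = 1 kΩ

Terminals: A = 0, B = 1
Reduce the network between node 0 (A) and node 1 (B) by series/parallel combination:
  Rp1 = R1 ‖ R2 (parallel, both between nodes 0 and 1) = 1/(1/60 + 1/1000) = 56.6 Ω
R_eq = 56.6 Ω

Final answer: 56.6 Ω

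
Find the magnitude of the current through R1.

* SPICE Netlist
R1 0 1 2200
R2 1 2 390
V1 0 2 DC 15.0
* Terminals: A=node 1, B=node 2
Nodal analysis, taking node 2 as the 0 V reference.
Source V1 fixes V_0 = 15 V.
KCL at each unknown node (sum of currents leaving = 0; resistances in Ω):
  Node 1: (V_1 - 15)/2200 + (V_1 - 0)/390 = 0
Collecting terms: 0.003019 × V_1 = 0.006818  =>  V_1 = 2.259 V
I_R1 = (V_0 - V_1)/R1 = (15 - 2.259)/2200 = 0.005792 A
|I_R1| = 0.005792 A

Final answer: |I_R1| = 0.005792 A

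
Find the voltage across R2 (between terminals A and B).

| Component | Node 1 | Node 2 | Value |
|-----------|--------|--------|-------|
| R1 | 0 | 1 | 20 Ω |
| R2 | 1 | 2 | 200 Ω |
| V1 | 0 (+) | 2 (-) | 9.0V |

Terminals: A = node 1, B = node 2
R1 and R2 are in series across V1 (node 0 → node 1 → node 2), and the output A–B is taken across R2, so this is a voltage divider.
Series current: I = V1/(R1 + R2) = 9/(20 + 200) = 9/220 = 0.04091 A
V_R2 = I × R2 = V1 × R2/(R1 + R2) = 9 × 200/220 = 8.182 V

Final answer: 8.182 V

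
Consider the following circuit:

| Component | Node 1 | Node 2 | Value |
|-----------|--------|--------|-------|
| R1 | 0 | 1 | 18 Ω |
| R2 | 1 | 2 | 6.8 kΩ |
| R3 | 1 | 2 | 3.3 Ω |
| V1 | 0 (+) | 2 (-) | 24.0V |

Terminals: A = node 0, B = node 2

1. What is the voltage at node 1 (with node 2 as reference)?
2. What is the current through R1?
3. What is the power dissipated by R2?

Nodal analysis, taking node 2 as the 0 V reference.
Source V1 fixes V_0 = 24 V.
KCL at each unknown node (sum of currents leaving = 0; resistances in Ω):
  Node 1: (V_1 - 24)/18 + (V_1 - 0)/6800 + (V_1 - 0)/3.3 = 0
Collecting terms: 0.3587 × V_1 = 1.333  =>  V_1 = 3.717 V
Part 1:
  Read off the nodal solution: V_1 = 3.717 V
Part 2:
  I_R1 = (V_0 - V_1)/R1 = (24 - 3.717)/18 = 1.127 A
  Magnitude: I_R1 = 1.127 A
Part 3:
  I_R2 = (V_1 - V_2)/R2 = (3.717 - 0)/6800 = 0.0005466 A
  P_R2 = I_R2² × R2 = (0.0005466)² × 6800 = 0.002032 W

Final answers:
1. V_1 = 3.717 V
2. I_R1 = 1.127 A
3. P_R2 = 0.002032 W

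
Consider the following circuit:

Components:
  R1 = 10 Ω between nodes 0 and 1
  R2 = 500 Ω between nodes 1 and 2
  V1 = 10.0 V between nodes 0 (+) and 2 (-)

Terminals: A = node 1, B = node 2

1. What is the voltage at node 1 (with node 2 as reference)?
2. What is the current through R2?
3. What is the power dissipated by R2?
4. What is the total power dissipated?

Nodal analysis, taking node 2 as the 0 V reference.
Source V1 fixes V_0 = 10 V.
KCL at each unknown node (sum of currents leaving = 0; resistances in Ω):
  Node 1: (V_1 - 10)/10 + (V_1 - 0)/500 = 0
Collecting terms: 0.102 × V_1 = 1  =>  V_1 = 9.804 V
Part 1:
  Read off the nodal solution: V_1 = 9.804 V
Part 2:
  I_R2 = (V_1 - V_2)/R2 = (9.804 - 0)/500 = 0.01961 A
  Magnitude: I_R2 = 0.01961 A
Part 3:
  I_R2 = (V_1 - V_2)/R2 = (9.804 - 0)/500 = 0.01961 A
  P_R2 = I_R2² × R2 = (0.01961)² × 500 = 0.1922 W
Part 4:
  Power in each resistor, P = (ΔV)²/R:
    P_R1 = (10 - 9.804)²/10 = 0.003845 W
    P_R2 = (9.804 - 0)²/500 = 0.1922 W
  P_total = P_R1 + P_R2 = 0.1961 W

Final answers:
1. V_1 = 9.804 V
2. I_R2 = 0.01961 A
3. P_R2 = 0.1922 W
4. P_total = 0.1961 W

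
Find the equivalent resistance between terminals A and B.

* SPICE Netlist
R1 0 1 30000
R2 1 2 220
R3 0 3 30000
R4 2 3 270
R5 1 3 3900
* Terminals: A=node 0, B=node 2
The network is not a plain series/parallel combination. Inject a 1 A test current into terminal A (node 0) and return it from terminal B (node 2); then R_eq = V_A / (1 A).
Nodal analysis, taking node 2 as the 0 V reference.
Current source I_test pushes 1 A into node 0 and draws it out of node 2.
KCL at each unknown node (sum of currents leaving = 0; resistances in Ω):
  Node 0: (V_0 - V_1)/30000 + (V_0 - V_3)/30000 - 1 = 0
  Node 1: (V_1 - V_0)/30000 + (V_1 - 0)/220 + (V_1 - V_3)/3900 = 0
  Node 3: (V_3 - V_0)/30000 + (V_3 - V_1)/3900 + (V_3 - 0)/270 = 0
Collecting terms (coefficients in siemens):
  0.00006667·V_0 - 0.00003333·V_1 - 0.00003333·V_3 = 1
  0.004835·V_1 - 0.00003333·V_0 - 0.0002564·V_3 = 0
  0.003993·V_3 - 0.00003333·V_0 - 0.0002564·V_1 = 0
Solving these 3 simultaneous equations (Gaussian elimination) gives:
  V_0 = 15120 V, V_1 = 111.3 V, V_3 = 133.4 V
R_eq = V_0 / 1 A = 15120 Ω = 15.12 kΩ

Final answer: 15.12 kΩ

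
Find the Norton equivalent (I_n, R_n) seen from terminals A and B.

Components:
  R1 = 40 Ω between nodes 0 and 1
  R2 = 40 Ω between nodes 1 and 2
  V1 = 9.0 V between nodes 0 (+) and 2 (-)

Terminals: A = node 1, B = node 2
Find the Thévenin equivalent first; then I_n = V_th/R_th and R_n = R_th.
Step 1 — V_th is the open-circuit voltage V_A - V_B (nothing connected across the terminals).
Nodal analysis, taking node 2 as the 0 V reference.
Source V1 fixes V_0 = 9 V.
KCL at each unknown node (sum of currents leaving = 0; resistances in Ω):
  Node 1: (V_1 - 9)/40 + (V_1 - 0)/40 = 0
Collecting terms: 0.05 × V_1 = 0.225  =>  V_1 = 4.5 V
V_th = V_1 - V_2 = 4.5 - 0 = 4.5 V
Step 2 — R_th: zero the source — replace V1 by a short circuit (node 2 merges into node 0) — and find the resistance seen between A (node 1) and B (node 0).
Reduce the network between node 1 (A) and node 0 (B) by series/parallel combination:
  Rp1 = R1 ‖ R2 (parallel, both between nodes 0 and 1) = 1/(1/40 + 1/40) = 20 Ω
R_th = 20 Ω
I_n = V_th/R_th = 4.5/20 = 0.225 A, and R_n = R_th = 20 Ω

Final answer: I_n = 0.225 A, R_n = 20 Ω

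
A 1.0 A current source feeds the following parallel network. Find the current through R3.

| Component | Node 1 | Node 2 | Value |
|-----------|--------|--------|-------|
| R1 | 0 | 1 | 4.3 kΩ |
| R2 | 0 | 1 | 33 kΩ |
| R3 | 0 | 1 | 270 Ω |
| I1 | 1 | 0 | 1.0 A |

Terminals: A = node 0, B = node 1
All resistors sit directly between nodes 0 and 1, so they are in parallel and share one voltage V; the full source current 1 A splits among them.
1/R_par = 1/4300 + 1/33000 + 1/270 = 0.003967 S  =>  R_par = 252.1 Ω
V = I × R_par = 1 × 252.1 = 252.1 V
I_R3 = V/R3 = 252.1/270 = 0.9337 A

Final answer: 0.9337 A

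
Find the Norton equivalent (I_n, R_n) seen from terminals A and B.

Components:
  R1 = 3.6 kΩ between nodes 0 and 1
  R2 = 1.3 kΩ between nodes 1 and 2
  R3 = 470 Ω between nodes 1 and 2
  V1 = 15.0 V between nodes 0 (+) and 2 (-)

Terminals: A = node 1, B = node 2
Find the Thévenin equivalent first; then I_n = V_th/R_th and R_n = R_th.
Step 1 — V_th is the open-circuit voltage V_A - V_B (nothing connected across the terminals).
Nodal analysis, taking node 2 as the 0 V reference.
Source V1 fixes V_0 = 15 V.
KCL at each unknown node (sum of currents leaving = 0; resistances in Ω):
  Node 1: (V_1 - 15)/3600 + (V_1 - 0)/1300 + (V_1 - 0)/470 = 0
Collecting terms: 0.003175 × V_1 = 0.004167  =>  V_1 = 1.312 V
V_th = V_1 - V_2 = 1.312 - 0 = 1.312 V
Step 2 — R_th: zero the source — replace V1 by a short circuit (node 2 merges into node 0) — and find the resistance seen between A (node 1) and B (node 0).
Reduce the network between node 1 (A) and node 0 (B) by series/parallel combination:
  Rp1 = R1 ‖ R2 ‖ R3 (parallel, all between nodes 0 and 1) = 1/(1/3600 + 1/1300 + 1/470) = 315 Ω
R_th = 315 Ω
I_n = V_th/R_th = 1.312/315 = 0.004167 A, and R_n = R_th = 315 Ω

Final answer: I_n = 0.004167 A, R_n = 315 Ω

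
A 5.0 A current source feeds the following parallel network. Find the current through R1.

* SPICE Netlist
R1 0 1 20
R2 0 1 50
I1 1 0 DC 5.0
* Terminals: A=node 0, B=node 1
All resistors sit directly between nodes 0 and 1, so they are in parallel and share one voltage V; the full source current 5 A splits among them.
1/R_par = 1/20 + 1/50 = 0.07 S  =>  R_par = 14.29 Ω
V = I × R_par = 5 × 14.29 = 71.43 V
I_R1 = V/R1 = 71.43/20 = 3.571 A

Final answer: 3.571 A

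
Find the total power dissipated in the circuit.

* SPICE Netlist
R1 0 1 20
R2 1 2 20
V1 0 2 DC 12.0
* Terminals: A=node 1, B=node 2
Nodal analysis, taking node 2 as the 0 V reference.
Source V1 fixes V_0 = 12 V.
KCL at each unknown node (sum of currents leaving = 0; resistances in Ω):
  Node 1: (V_1 - 12)/20 + (V_1 - 0)/20 = 0
Collecting terms: 0.1 × V_1 = 0.6  =>  V_1 = 6 V
Power in each resistor, P = (ΔV)²/R:
  P_R1 = (12 - 6)²/20 = 1.8 W
  P_R2 = (6 - 0)²/20 = 1.8 W
P_total = P_R1 + P_R2 = 3.6 W

Final answer: 3.6 W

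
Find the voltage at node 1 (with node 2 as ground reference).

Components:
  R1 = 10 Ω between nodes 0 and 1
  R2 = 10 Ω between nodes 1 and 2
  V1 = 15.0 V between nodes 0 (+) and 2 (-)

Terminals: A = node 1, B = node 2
Nodal analysis, taking node 2 as the 0 V reference.
Source V1 fixes V_0 = 15 V.
KCL at each unknown node (sum of currents leaving = 0; resistances in Ω):
  Node 1: (V_1 - 15)/10 + (V_1 - 0)/10 = 0
Collecting terms: 0.2 × V_1 = 1.5  =>  V_1 = 7.5 V
The requested potential is V_1 = 7.5 V.

Final answer: V_1 = 7.5 V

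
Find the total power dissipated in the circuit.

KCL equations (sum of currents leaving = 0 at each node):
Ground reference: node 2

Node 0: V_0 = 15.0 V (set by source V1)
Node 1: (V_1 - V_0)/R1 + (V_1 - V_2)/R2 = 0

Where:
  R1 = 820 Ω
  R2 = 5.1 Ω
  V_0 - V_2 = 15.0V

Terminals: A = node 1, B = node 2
Nodal analysis, taking node 2 as the 0 V reference.
Source V1 fixes V_0 = 15 V.
KCL at each unknown node (sum of currents leaving = 0; resistances in Ω):
  Node 1: (V_1 - 15)/820 + (V_1 - 0)/5.1 = 0
Collecting terms: 0.1973 × V_1 = 0.01829  =>  V_1 = 0.09272 V
Power in each resistor, P = (ΔV)²/R:
  P_R1 = (15 - 0.09272)²/820 = 0.271 W
  P_R2 = (0.09272 - 0)²/5.1 = 0.001686 W
P_total = P_R1 + P_R2 = 0.2727 W

Final answer: 0.2727 W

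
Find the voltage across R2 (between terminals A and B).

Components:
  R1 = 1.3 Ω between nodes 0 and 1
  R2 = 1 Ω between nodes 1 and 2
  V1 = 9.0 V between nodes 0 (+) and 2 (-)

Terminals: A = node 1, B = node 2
R1 and R2 are in series across V1 (node 0 → node 1 → node 2), and the output A–B is taken across R2, so this is a voltage divider.
Series current: I = V1/(R1 + R2) = 9/(1.3 + 1) = 9/2.3 = 3.913 A
V_R2 = I × R2 = V1 × R2/(R1 + R2) = 9 × 1/2.3 = 3.913 V

Final answer: 3.913 V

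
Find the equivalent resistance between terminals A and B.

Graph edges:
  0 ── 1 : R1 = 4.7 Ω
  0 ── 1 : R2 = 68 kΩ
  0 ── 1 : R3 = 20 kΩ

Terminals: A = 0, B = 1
Reduce the network between node 0 (A) and node 1 (B) by series/parallel combination:
  Rp1 = R1 ‖ R2 ‖ R3 (parallel, all between nodes 0 and 1) = 1/(1/4.7 + 1/68000 + 1/20000) = 4.699 Ω
R_eq = 4.699 Ω

Final answer: 4.699 Ω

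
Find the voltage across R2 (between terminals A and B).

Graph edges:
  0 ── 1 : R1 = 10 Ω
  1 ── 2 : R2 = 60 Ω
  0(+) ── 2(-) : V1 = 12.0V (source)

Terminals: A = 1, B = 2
R1 and R2 are in series across V1 (node 0 → node 1 → node 2), and the output A–B is taken across R2, so this is a voltage divider.
Series current: I = V1/(R1 + R2) = 12/(10 + 60) = 12/70 = 0.1714 A
V_R2 = I × R2 = V1 × R2/(R1 + R2) = 12 × 60/70 = 10.29 V

Final answer: 10.29 V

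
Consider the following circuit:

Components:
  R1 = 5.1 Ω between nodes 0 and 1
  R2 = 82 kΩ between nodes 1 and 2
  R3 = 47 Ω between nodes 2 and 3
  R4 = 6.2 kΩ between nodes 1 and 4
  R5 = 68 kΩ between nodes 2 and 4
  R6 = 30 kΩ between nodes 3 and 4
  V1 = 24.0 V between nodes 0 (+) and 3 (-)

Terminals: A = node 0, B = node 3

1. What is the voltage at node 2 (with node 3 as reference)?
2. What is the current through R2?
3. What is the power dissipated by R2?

Nodal analysis, taking node 3 as the 0 V reference.
Source V1 fixes V_0 = 24 V.
KCL at each unknown node (sum of currents leaving = 0; resistances in Ω):
  Node 1: (V_1 - 24)/5.1 + (V_1 - V_2)/82000 + (V_1 - V_4)/6200 = 0
  Node 2: (V_2 - V_1)/82000 + (V_2 - 0)/47 + (V_2 - V_4)/68000 = 0
  Node 4: (V_4 - V_1)/6200 + (V_4 - V_2)/68000 + (V_4 - 0)/30000 = 0
Collecting terms (coefficients in siemens):
  0.1963·V_1 - 0.0000122·V_2 - 0.0001613·V_4 = 4.706
  0.0213·V_2 - 0.0000122·V_1 - 0.00001471·V_4 = 0
  0.0002093·V_4 - 0.0001613·V_1 - 0.00001471·V_2 = 0
Solving these 3 simultaneous equations (Gaussian elimination) gives:
  V_1 = 23.99 V, V_2 = 0.0265 V, V_4 = 18.49 V
Part 1:
  Read off the nodal solution: V_2 = 0.0265 V
Part 2:
  I_R2 = (V_1 - V_2)/R2 = (23.99 - 0.0265)/82000 = 0.0002923 A
  Magnitude: I_R2 = 0.0002923 A
Part 3:
  I_R2 = (V_1 - V_2)/R2 = (23.99 - 0.0265)/82000 = 0.0002923 A
  P_R2 = I_R2² × R2 = (0.0002923)² × 82000 = 0.007005 W

Final answers:
1. V_2 = 0.0265 V
2. I_R2 = 0.0002923 A
3. P_R2 = 0.007005 W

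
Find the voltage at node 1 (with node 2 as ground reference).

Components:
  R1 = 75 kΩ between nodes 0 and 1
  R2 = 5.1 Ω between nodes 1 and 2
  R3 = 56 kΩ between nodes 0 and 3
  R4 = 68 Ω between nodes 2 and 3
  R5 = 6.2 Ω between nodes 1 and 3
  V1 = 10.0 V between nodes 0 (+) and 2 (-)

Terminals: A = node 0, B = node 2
Nodal analysis, taking node 2 as the 0 V reference.
Source V1 fixes V_0 = 10 V.
KCL at each unknown node (sum of currents leaving = 0; resistances in Ω):
  Node 1: (V_1 - 10)/75000 + (V_1 - 0)/5.1 + (V_1 - V_3)/6.2 = 0
  Node 3: (V_3 - 10)/56000 + (V_3 - 0)/68 + (V_3 - V_1)/6.2 = 0
Collecting terms (coefficients in siemens):
  0.3574·V_1 - 0.1613·V_3 = 0.0001333
  0.176·V_3 - 0.1613·V_1 = 0.0001786
Determinant D = (0.3574)(0.176) - (-0.1613)(-0.1613) = 0.03689
V_1 = [(0.0001333)(0.176) - (-0.1613)(0.0001786)]/D = 0.001417 V
V_3 = [(0.3574)(0.0001786) - (0.0001333)(-0.1613)]/D = 0.002313 V
The requested potential is V_1 = 0.001417 V.

Final answer: V_1 = 0.001417 V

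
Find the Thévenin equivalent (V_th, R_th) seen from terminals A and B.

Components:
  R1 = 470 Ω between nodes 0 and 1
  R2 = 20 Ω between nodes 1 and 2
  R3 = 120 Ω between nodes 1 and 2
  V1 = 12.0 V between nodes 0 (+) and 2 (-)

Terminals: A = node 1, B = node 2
Step 1 — V_th is the open-circuit voltage V_A - V_B (nothing connected across the terminals).
Nodal analysis, taking node 2 as the 0 V reference.
Source V1 fixes V_0 = 12 V.
KCL at each unknown node (sum of currents leaving = 0; resistances in Ω):
  Node 1: (V_1 - 12)/470 + (V_1 - 0)/20 + (V_1 - 0)/120 = 0
Collecting terms: 0.06046 × V_1 = 0.02553  =>  V_1 = 0.4223 V
V_th = V_1 - V_2 = 0.4223 - 0 = 0.4223 V
Step 2 — R_th: zero the source — replace V1 by a short circuit (node 2 merges into node 0) — and find the resistance seen between A (node 1) and B (node 0).
Reduce the network between node 1 (A) and node 0 (B) by series/parallel combination:
  Rp1 = R1 ‖ R2 ‖ R3 (parallel, all between nodes 0 and 1) = 1/(1/470 + 1/20 + 1/120) = 16.54 Ω
R_th = 16.54 Ω

Final answer: V_th = 0.4223 V, R_th = 16.54 Ω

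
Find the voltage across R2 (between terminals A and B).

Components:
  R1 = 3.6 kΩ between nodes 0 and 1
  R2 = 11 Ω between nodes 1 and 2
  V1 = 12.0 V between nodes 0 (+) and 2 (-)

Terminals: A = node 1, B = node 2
R1 and R2 are in series across V1 (node 0 → node 1 → node 2), and the output A–B is taken across R2, so this is a voltage divider.
Series current: I = V1/(R1 + R2) = 12/(3600 + 11) = 12/3611 = 0.003323 A
V_R2 = I × R2 = V1 × R2/(R1 + R2) = 12 × 11/3611 = 0.03655 V

Final answer: 0.03655 V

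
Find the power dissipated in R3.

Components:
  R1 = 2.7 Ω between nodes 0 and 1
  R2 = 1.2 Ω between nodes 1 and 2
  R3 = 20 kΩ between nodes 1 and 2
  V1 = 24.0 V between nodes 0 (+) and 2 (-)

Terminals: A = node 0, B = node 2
Nodal analysis, taking node 2 as the 0 V reference.
Source V1 fixes V_0 = 24 V.
KCL at each unknown node (sum of currents leaving = 0; resistances in Ω):
  Node 1: (V_1 - 24)/2.7 + (V_1 - 0)/1.2 + (V_1 - 0)/20000 = 0
Collecting terms: 1.204 × V_1 = 8.889  =>  V_1 = 7.384 V
I_R3 = (V_1 - V_2)/R3 = (7.384 - 0)/20000 = 0.0003692 A
P_R3 = I_R3² × R3 = (0.0003692)² × 20000 = 0.002726 W

Final answer: 0.002726 W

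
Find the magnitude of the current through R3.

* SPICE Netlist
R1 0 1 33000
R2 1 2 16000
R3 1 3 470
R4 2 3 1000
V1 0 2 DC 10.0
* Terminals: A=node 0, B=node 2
Nodal analysis, taking node 2 as the 0 V reference.
Source V1 fixes V_0 = 10 V.
KCL at each unknown node (sum of currents leaving = 0; resistances in Ω):
  Node 1: (V_1 - 10)/33000 + (V_1 - 0)/16000 + (V_1 - V_3)/470 = 0
  Node 3: (V_3 - V_1)/470 + (V_3 - 0)/1000 = 0
Collecting terms (coefficients in siemens):
  0.00222·V_1 - 0.002128·V_3 = 0.000303
  0.003128·V_3 - 0.002128·V_1 = 0
Determinant D = (0.00222)(0.003128) - (-0.002128)(-0.002128) = 0.000002418
V_1 = [(0.000303)(0.003128) - (-0.002128)(0)]/D = 0.392 V
V_3 = [(0.00222)(0) - (0.000303)(-0.002128)]/D = 0.2667 V
I_R3 = (V_1 - V_3)/R3 = (0.392 - 0.2667)/470 = 0.0002667 A
|I_R3| = 0.0002667 A

Final answer: |I_R3| = 0.0002667 A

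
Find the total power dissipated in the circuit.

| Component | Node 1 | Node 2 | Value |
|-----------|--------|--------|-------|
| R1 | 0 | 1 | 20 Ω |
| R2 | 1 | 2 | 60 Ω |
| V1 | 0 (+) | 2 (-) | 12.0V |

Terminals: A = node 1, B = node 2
Nodal analysis, taking node 2 as the 0 V reference.
Source V1 fixes V_0 = 12 V.
KCL at each unknown node (sum of currents leaving = 0; resistances in Ω):
  Node 1: (V_1 - 12)/20 + (V_1 - 0)/60 = 0
Collecting terms: 0.06667 × V_1 = 0.6  =>  V_1 = 9 V
Power in each resistor, P = (ΔV)²/R:
  P_R1 = (12 - 9)²/20 = 0.45 W
  P_R2 = (9 - 0)²/60 = 1.35 W
P_total = P_R1 + P_R2 = 1.8 W

Final answer: 1.8 W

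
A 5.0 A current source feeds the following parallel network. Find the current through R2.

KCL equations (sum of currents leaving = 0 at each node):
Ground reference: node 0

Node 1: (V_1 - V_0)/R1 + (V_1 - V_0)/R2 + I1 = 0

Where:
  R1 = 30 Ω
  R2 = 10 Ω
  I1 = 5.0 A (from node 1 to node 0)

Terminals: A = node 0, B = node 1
All resistors sit directly between nodes 0 and 1, so they are in parallel and share one voltage V; the full source current 5 A splits among them.
1/R_par = 1/30 + 1/10 = 0.1333 S  =>  R_par = 7.5 Ω
V = I × R_par = 5 × 7.5 = 37.5 V
I_R2 = V/R2 = 37.5/10 = 3.75 A

Final answer: 3.75 A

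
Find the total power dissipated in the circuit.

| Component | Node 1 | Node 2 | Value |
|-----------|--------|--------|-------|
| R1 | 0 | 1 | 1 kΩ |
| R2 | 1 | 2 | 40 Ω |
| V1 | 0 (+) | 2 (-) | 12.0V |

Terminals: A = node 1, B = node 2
Nodal analysis, taking node 2 as the 0 V reference.
Source V1 fixes V_0 = 12 V.
KCL at each unknown node (sum of currents leaving = 0; resistances in Ω):
  Node 1: (V_1 - 12)/1000 + (V_1 - 0)/40 = 0
Collecting terms: 0.026 × V_1 = 0.012  =>  V_1 = 0.4615 V
Power in each resistor, P = (ΔV)²/R:
  P_R1 = (12 - 0.4615)²/1000 = 0.1331 W
  P_R2 = (0.4615 - 0)²/40 = 0.005325 W
P_total = P_R1 + P_R2 = 0.1385 W

Final answer: 0.1385 W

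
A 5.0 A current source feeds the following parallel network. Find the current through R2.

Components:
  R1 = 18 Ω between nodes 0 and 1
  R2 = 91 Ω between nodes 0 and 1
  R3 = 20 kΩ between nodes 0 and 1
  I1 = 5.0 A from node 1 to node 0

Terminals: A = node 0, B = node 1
All resistors sit directly between nodes 0 and 1, so they are in parallel and share one voltage V; the full source current 5 A splits among them.
1/R_par = 1/18 + 1/91 + 1/20000 = 0.06659 S  =>  R_par = 15.02 Ω
V = I × R_par = 5 × 15.02 = 75.08 V
I_R2 = V/R2 = 75.08/91 = 0.8251 A

Final answer: 0.8251 A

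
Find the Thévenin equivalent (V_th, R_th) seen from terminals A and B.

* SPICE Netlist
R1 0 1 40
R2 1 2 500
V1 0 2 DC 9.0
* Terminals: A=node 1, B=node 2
Step 1 — V_th is the open-circuit voltage V_A - V_B (nothing connected across the terminals).
Nodal analysis, taking node 2 as the 0 V reference.
Source V1 fixes V_0 = 9 V.
KCL at each unknown node (sum of currents leaving = 0; resistances in Ω):
  Node 1: (V_1 - 9)/40 + (V_1 - 0)/500 = 0
Collecting terms: 0.027 × V_1 = 0.225  =>  V_1 = 8.333 V
V_th = V_1 - V_2 = 8.333 - 0 = 8.333 V
Step 2 — R_th: zero the source — replace V1 by a short circuit (node 2 merges into node 0) — and find the resistance seen between A (node 1) and B (node 0).
Reduce the network between node 1 (A) and node 0 (B) by series/parallel combination:
  Rp1 = R1 ‖ R2 (parallel, both between nodes 0 and 1) = 1/(1/40 + 1/500) = 37.04 Ω
R_th = 37.04 Ω

Final answer: V_th = 8.333 V, R_th = 37.04 Ω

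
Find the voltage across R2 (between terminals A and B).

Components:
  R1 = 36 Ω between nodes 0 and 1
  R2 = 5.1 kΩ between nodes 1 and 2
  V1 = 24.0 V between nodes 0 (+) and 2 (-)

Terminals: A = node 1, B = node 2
R1 and R2 are in series across V1 (node 0 → node 1 → node 2), and the output A–B is taken across R2, so this is a voltage divider.
Series current: I = V1/(R1 + R2) = 24/(36 + 5100) = 24/5136 = 0.004673 A
V_R2 = I × R2 = V1 × R2/(R1 + R2) = 24 × 5100/5136 = 23.83 V

Final answer: 23.83 V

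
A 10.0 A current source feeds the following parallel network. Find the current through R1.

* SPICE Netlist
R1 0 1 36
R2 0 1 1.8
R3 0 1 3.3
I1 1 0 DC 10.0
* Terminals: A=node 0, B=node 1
All resistors sit directly between nodes 0 and 1, so they are in parallel and share one voltage V; the full source current 10 A splits among them.
1/R_par = 1/36 + 1/1.8 + 1/3.3 = 0.8864 S  =>  R_par = 1.128 Ω
V = I × R_par = 10 × 1.128 = 11.28 V
I_R1 = V/R1 = 11.28/36 = 0.3134 A

Final answer: 0.3134 A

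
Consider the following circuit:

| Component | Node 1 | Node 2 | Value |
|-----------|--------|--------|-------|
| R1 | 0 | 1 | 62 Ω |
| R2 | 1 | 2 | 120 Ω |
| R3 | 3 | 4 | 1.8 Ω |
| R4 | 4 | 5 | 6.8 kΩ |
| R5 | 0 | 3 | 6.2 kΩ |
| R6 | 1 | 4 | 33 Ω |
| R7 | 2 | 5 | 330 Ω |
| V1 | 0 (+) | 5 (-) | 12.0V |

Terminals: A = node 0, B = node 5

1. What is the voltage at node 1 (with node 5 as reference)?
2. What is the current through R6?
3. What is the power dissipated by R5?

Nodal analysis, taking node 5 as the 0 V reference.
Source V1 fixes V_0 = 12 V.
KCL at each unknown node (sum of currents leaving = 0; resistances in Ω):
  Node 1: (V_1 - 12)/62 + (V_1 - V_2)/120 + (V_1 - V_4)/33 = 0
  Node 2: (V_2 - V_1)/120 + (V_2 - 0)/330 = 0
  Node 3: (V_3 - V_4)/1.8 + (V_3 - 12)/6200 = 0
  Node 4: (V_4 - V_3)/1.8 + (V_4 - 0)/6800 + (V_4 - V_1)/33 = 0
Collecting terms (coefficients in siemens):
  0.05477·V_1 - 0.008333·V_2 - 0.0303·V_4 = 0.1935
  0.01136·V_2 - 0.008333·V_1 = 0
  0.5557·V_3 - 0.5556·V_4 = 0.001935
  0.586·V_4 - 0.0303·V_1 - 0.5556·V_3 = 0
Solving these 4 simultaneous equations (Gaussian elimination) gives:
  V_1 = 10.48 V, V_2 = 7.683 V, V_3 = 10.44 V, V_4 = 10.43 V
Part 1:
  Read off the nodal solution: V_1 = 10.48 V
Part 2:
  I_R6 = (V_1 - V_4)/R6 = (10.48 - 10.43)/33 = 0.001282 A
  Magnitude: I_R6 = 0.001282 A
Part 3:
  I_R5 = (V_0 - V_3)/R5 = (12 - 10.44)/6200 = 0.0002524 A
  P_R5 = I_R5² × R5 = (0.0002524)² × 6200 = 0.000395 W

Final answers:
1. V_1 = 10.48 V
2. I_R6 = 0.001282 A
3. P_R5 = 0.000395 W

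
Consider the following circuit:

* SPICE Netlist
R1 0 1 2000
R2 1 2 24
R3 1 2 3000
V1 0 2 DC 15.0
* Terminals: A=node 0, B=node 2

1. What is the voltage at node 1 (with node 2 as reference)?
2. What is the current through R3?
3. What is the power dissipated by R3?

Nodal analysis, taking node 2 as the 0 V reference.
Source V1 fixes V_0 = 15 V.
KCL at each unknown node (sum of currents leaving = 0; resistances in Ω):
  Node 1: (V_1 - 15)/2000 + (V_1 - 0)/24 + (V_1 - 0)/3000 = 0
Collecting terms: 0.0425 × V_1 = 0.0075  =>  V_1 = 0.1765 V
Part 1:
  Read off the nodal solution: V_1 = 0.1765 V
Part 2:
  I_R3 = (V_1 - V_2)/R3 = (0.1765 - 0)/3000 = 0.00005882 A
  Magnitude: I_R3 = 0.00005882 A
Part 3:
  I_R3 = (V_1 - V_2)/R3 = (0.1765 - 0)/3000 = 0.00005882 A
  P_R3 = I_R3² × R3 = (0.00005882)² × 3000 = 0.00001038 W

Final answers:
1. V_1 = 0.1765 V
2. I_R3 = 5.882e-05 A
3. P_R3 = 1.038e-05 W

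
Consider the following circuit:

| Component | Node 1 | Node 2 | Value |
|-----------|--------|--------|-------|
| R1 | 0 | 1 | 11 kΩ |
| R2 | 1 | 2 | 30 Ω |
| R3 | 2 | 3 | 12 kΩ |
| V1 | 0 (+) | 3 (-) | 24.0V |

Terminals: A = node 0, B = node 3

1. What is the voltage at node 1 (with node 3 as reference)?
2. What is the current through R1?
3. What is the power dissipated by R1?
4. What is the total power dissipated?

Nodal analysis, taking node 3 as the 0 V reference.
Source V1 fixes V_0 = 24 V.
KCL at each unknown node (sum of currents leaving = 0; resistances in Ω):
  Node 1: (V_1 - 24)/11000 + (V_1 - V_2)/30 = 0
  Node 2: (V_2 - V_1)/30 + (V_2 - 0)/12000 = 0
Collecting terms (coefficients in siemens):
  0.03342·V_1 - 0.03333·V_2 = 0.002182
  0.03342·V_2 - 0.03333·V_1 = 0
Determinant D = (0.03342)(0.03342) - (-0.03333)(-0.03333) = 0.000005816
V_1 = [(0.002182)(0.03342) - (-0.03333)(0)]/D = 12.54 V
V_2 = [(0.03342)(0) - (0.002182)(-0.03333)]/D = 12.51 V
Part 1:
  Read off the nodal solution: V_1 = 12.54 V
Part 2:
  I_R1 = (V_0 - V_1)/R1 = (24 - 12.54)/11000 = 0.001042 A
  Magnitude: I_R1 = 0.001042 A
Part 3:
  I_R1 = (V_0 - V_1)/R1 = (24 - 12.54)/11000 = 0.001042 A
  P_R1 = I_R1² × R1 = (0.001042)² × 11000 = 0.01195 W
Part 4:
  Power in each resistor, P = (ΔV)²/R:
    P_R1 = (24 - 12.54)²/11000 = 0.01195 W
    P_R2 = (12.54 - 12.51)²/30 = 0.00003258 W
    P_R3 = (12.51 - 0)²/12000 = 0.01303 W
  P_total = P_R1 + P_R2 + P_R3 = 0.02501 W

Final answers:
1. V_1 = 12.54 V
2. I_R1 = 0.001042 A
3. P_R1 = 0.01195 W
4. P_total = 0.02501 W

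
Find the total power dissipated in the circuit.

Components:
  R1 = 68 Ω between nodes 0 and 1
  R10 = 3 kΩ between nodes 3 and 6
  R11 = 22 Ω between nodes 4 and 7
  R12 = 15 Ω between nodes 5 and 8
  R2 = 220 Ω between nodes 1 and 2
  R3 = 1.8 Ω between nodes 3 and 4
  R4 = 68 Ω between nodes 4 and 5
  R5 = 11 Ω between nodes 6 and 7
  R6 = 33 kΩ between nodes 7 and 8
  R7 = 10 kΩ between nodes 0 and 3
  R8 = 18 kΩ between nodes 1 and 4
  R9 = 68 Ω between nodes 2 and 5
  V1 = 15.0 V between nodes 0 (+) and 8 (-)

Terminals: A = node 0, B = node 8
Nodal analysis, taking node 8 as the 0 V reference.
Source V1 fixes V_0 = 15 V.
KCL at each unknown node (sum of currents leaving = 0; resistances in Ω):
  Node 1: (V_1 - 15)/68 + (V_1 - V_2)/220 + (V_1 - V_4)/18000 = 0
  Node 2: (V_2 - V_1)/220 + (V_2 - V_5)/68 = 0
  Node 3: (V_3 - V_4)/1.8 + (V_3 - 15)/10000 + (V_3 - V_6)/3000 = 0
  Node 4: (V_4 - V_3)/1.8 + (V_4 - V_5)/68 + (V_4 - V_1)/18000 + (V_4 - V_7)/22 = 0
  Node 5: (V_5 - V_4)/68 + (V_5 - V_2)/68 + (V_5 - 0)/15 = 0
  Node 6: (V_6 - V_7)/11 + (V_6 - V_3)/3000 = 0
  Node 7: (V_7 - V_6)/11 + (V_7 - 0)/33000 + (V_7 - V_4)/22 = 0
Collecting terms (coefficients in siemens):
  0.01931·V_1 - 0.004545·V_2 - 0.00005556·V_4 = 0.2206
  0.01925·V_2 - 0.004545·V_1 - 0.01471·V_5 = 0
  0.556·V_3 - 0.5556·V_4 - 0.0003333·V_6 = 0.0015
  0.6158·V_4 - 0.00005556·V_1 - 0.5556·V_3 - 0.01471·V_5 - 0.04545·V_7 = 0
  0.09608·V_5 - 0.01471·V_2 - 0.01471·V_4 = 0
  0.09124·V_6 - 0.0003333·V_3 - 0.09091·V_7 = 0
  0.1364·V_7 - 0.04545·V_4 - 0.09091·V_6 = 0
Solving these 7 simultaneous equations (Gaussian elimination) gives:
  V_1 = 12.22 V, V_2 = 3.37 V, V_3 = 0.775 V, V_4 = 0.7724 V
  V_5 = 0.634 V, V_6 = 0.7719 V, V_7 = 0.7719 V
Power in each resistor, P = (ΔV)²/R:
  P_R1 = (15 - 12.22)²/68 = 0.1136 W
  P_R2 = (12.22 - 3.37)²/220 = 0.3561 W
  P_R3 = (0.775 - 0.7724)²/1.8 = 0.000003637 W
  P_R4 = (0.7724 - 0.634)²/68 = 0.0002816 W
  P_R5 = (0.7719 - 0.7719)²/11 = 0.00000000001129 W
  P_R6 = (0.7719 - 0)²/33000 = 0.00001806 W
  P_R7 = (15 - 0.775)²/10000 = 0.02024 W
  P_R8 = (12.22 - 0.7724)²/18000 = 0.007282 W
  P_R9 = (3.37 - 0.634)²/68 = 0.1101 W
  P_R10 = (0.775 - 0.7719)²/3000 = 0.00000000308 W
  P_R11 = (0.7724 - 0.7719)²/22 = 0.00000001102 W
  P_R12 = (0.634 - 0)²/15 = 0.0268 W
P_total = P_R1 + P_R2 + P_R3 + P_R4 + P_R5 + P_R6 + P_R7 + P_R8 + P_R9 + P_R10 + P_R11 + P_R12 = 0.6344 W

Final answer: 0.6344 W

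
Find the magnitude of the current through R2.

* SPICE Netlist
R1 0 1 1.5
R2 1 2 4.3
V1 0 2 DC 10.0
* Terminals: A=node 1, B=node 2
Nodal analysis, taking node 2 as the 0 V reference.
Source V1 fixes V_0 = 10 V.
KCL at each unknown node (sum of currents leaving = 0; resistances in Ω):
  Node 1: (V_1 - 10)/1.5 + (V_1 - 0)/4.3 = 0
Collecting terms: 0.8992 × V_1 = 6.667  =>  V_1 = 7.414 V
I_R2 = (V_1 - V_2)/R2 = (7.414 - 0)/4.3 = 1.724 A
|I_R2| = 1.724 A

Final answer: |I_R2| = 1.724 A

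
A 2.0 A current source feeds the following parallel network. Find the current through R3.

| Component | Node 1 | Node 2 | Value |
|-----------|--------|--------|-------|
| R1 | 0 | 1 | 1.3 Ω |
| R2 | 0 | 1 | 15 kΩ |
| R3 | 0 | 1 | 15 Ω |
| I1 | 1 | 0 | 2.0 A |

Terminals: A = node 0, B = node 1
All resistors sit directly between nodes 0 and 1, so they are in parallel and share one voltage V; the full source current 2 A splits among them.
1/R_par = 1/1.3 + 1/15000 + 1/15 = 0.836 S  =>  R_par = 1.196 Ω
V = I × R_par = 2 × 1.196 = 2.392 V
I_R3 = V/R3 = 2.392/15 = 0.1595 A

Final answer: 0.1595 A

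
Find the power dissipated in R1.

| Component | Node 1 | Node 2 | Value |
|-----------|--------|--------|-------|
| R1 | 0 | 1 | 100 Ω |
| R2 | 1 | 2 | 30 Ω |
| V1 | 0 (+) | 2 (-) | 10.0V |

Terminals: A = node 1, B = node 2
Nodal analysis, taking node 2 as the 0 V reference.
Source V1 fixes V_0 = 10 V.
KCL at each unknown node (sum of currents leaving = 0; resistances in Ω):
  Node 1: (V_1 - 10)/100 + (V_1 - 0)/30 = 0
Collecting terms: 0.04333 × V_1 = 0.1  =>  V_1 = 2.308 V
I_R1 = (V_0 - V_1)/R1 = (10 - 2.308)/100 = 0.07692 A
P_R1 = I_R1² × R1 = (0.07692)² × 100 = 0.5917 W

Final answer: 0.5917 W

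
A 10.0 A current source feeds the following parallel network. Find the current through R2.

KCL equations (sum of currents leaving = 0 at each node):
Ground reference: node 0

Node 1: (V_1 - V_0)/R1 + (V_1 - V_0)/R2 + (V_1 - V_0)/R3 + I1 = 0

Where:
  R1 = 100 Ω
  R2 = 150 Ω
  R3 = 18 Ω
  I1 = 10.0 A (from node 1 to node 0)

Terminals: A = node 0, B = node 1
All resistors sit directly between nodes 0 and 1, so they are in parallel and share one voltage V; the full source current 10 A splits among them.
1/R_par = 1/100 + 1/150 + 1/18 = 0.07222 S  =>  R_par = 13.85 Ω
V = I × R_par = 10 × 13.85 = 138.5 V
I_R2 = V/R2 = 138.5/150 = 0.9231 A

Final answer: 0.9231 A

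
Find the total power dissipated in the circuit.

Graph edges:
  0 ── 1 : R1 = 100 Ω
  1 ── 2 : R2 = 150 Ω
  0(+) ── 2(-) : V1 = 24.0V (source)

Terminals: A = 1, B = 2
Nodal analysis, taking node 2 as the 0 V reference.
Source V1 fixes V_0 = 24 V.
KCL at each unknown node (sum of currents leaving = 0; resistances in Ω):
  Node 1: (V_1 - 24)/100 + (V_1 - 0)/150 = 0
Collecting terms: 0.01667 × V_1 = 0.24  =>  V_1 = 14.4 V
Power in each resistor, P = (ΔV)²/R:
  P_R1 = (24 - 14.4)²/100 = 0.9216 W
  P_R2 = (14.4 - 0)²/150 = 1.382 W
P_total = P_R1 + P_R2 = 2.304 W

Final answer: 2.304 W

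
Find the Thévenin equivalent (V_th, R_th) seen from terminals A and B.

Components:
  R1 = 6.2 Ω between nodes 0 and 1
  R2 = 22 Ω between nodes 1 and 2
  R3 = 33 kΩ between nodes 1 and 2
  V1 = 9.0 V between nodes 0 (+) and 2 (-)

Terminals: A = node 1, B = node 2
Step 1 — V_th is the open-circuit voltage V_A - V_B (nothing connected across the terminals).
Nodal analysis, taking node 2 as the 0 V reference.
Source V1 fixes V_0 = 9 V.
KCL at each unknown node (sum of currents leaving = 0; resistances in Ω):
  Node 1: (V_1 - 9)/6.2 + (V_1 - 0)/22 + (V_1 - 0)/33000 = 0
Collecting terms: 0.2068 × V_1 = 1.452  =>  V_1 = 7.02 V
V_th = V_1 - V_2 = 7.02 - 0 = 7.02 V
Step 2 — R_th: zero the source — replace V1 by a short circuit (node 2 merges into node 0) — and find the resistance seen between A (node 1) and B (node 0).
Reduce the network between node 1 (A) and node 0 (B) by series/parallel combination:
  Rp1 = R1 ‖ R2 ‖ R3 (parallel, all between nodes 0 and 1) = 1/(1/6.2 + 1/22 + 1/33000) = 4.836 Ω
R_th = 4.836 Ω

Final answer: V_th = 7.02 V, R_th = 4.836 Ω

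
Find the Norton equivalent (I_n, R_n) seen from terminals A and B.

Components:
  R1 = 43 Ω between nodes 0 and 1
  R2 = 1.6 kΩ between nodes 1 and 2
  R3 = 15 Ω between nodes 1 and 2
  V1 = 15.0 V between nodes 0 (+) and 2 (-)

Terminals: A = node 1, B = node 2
Find the Thévenin equivalent first; then I_n = V_th/R_th and R_n = R_th.
Step 1 — V_th is the open-circuit voltage V_A - V_B (nothing connected across the terminals).
Nodal analysis, taking node 2 as the 0 V reference.
Source V1 fixes V_0 = 15 V.
KCL at each unknown node (sum of currents leaving = 0; resistances in Ω):
  Node 1: (V_1 - 15)/43 + (V_1 - 0)/1600 + (V_1 - 0)/15 = 0
Collecting terms: 0.09055 × V_1 = 0.3488  =>  V_1 = 3.853 V
V_th = V_1 - V_2 = 3.853 - 0 = 3.853 V
Step 2 — R_th: zero the source — replace V1 by a short circuit (node 2 merges into node 0) — and find the resistance seen between A (node 1) and B (node 0).
Reduce the network between node 1 (A) and node 0 (B) by series/parallel combination:
  Rp1 = R1 ‖ R2 ‖ R3 (parallel, all between nodes 0 and 1) = 1/(1/43 + 1/1600 + 1/15) = 11.04 Ω
R_th = 11.04 Ω
I_n = V_th/R_th = 3.853/11.04 = 0.3488 A, and R_n = R_th = 11.04 Ω

Final answer: I_n = 0.3488 A, R_n = 11.04 Ω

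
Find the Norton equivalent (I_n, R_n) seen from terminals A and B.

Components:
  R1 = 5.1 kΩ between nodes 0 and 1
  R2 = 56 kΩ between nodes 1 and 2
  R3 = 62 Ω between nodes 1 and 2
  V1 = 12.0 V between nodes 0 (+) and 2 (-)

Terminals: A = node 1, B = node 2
Find the Thévenin equivalent first; then I_n = V_th/R_th and R_n = R_th.
Step 1 — V_th is the open-circuit voltage V_A - V_B (nothing connected across the terminals).
Nodal analysis, taking node 2 as the 0 V reference.
Source V1 fixes V_0 = 12 V.
KCL at each unknown node (sum of currents leaving = 0; resistances in Ω):
  Node 1: (V_1 - 12)/5100 + (V_1 - 0)/56000 + (V_1 - 0)/62 = 0
Collecting terms: 0.01634 × V_1 = 0.002353  =>  V_1 = 0.144 V
V_th = V_1 - V_2 = 0.144 - 0 = 0.144 V
Step 2 — R_th: zero the source — replace V1 by a short circuit (node 2 merges into node 0) — and find the resistance seen between A (node 1) and B (node 0).
Reduce the network between node 1 (A) and node 0 (B) by series/parallel combination:
  Rp1 = R1 ‖ R2 ‖ R3 (parallel, all between nodes 0 and 1) = 1/(1/5100 + 1/56000 + 1/62) = 61.19 Ω
R_th = 61.19 Ω
I_n = V_th/R_th = 0.144/61.19 = 0.002353 A, and R_n = R_th = 61.19 Ω

Final answer: I_n = 0.002353 A, R_n = 61.19 Ω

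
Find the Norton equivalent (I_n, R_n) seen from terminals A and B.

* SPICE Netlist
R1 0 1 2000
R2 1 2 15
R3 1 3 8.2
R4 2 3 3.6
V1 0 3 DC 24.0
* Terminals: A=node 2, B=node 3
Find the Thévenin equivalent first; then I_n = V_th/R_th and R_n = R_th.
Step 1 — V_th is the open-circuit voltage V_A - V_B (nothing connected across the terminals).
Nodal analysis, taking node 3 as the 0 V reference.
Source V1 fixes V_0 = 24 V.
KCL at each unknown node (sum of currents leaving = 0; resistances in Ω):
  Node 1: (V_1 - 24)/2000 + (V_1 - V_2)/15 + (V_1 - 0)/8.2 = 0
  Node 2: (V_2 - V_1)/15 + (V_2 - 0)/3.6 = 0
Collecting terms (coefficients in siemens):
  0.1891·V_1 - 0.06667·V_2 = 0.012
  0.3444·V_2 - 0.06667·V_1 = 0
Determinant D = (0.1891)(0.3444) - (-0.06667)(-0.06667) = 0.0607
V_1 = [(0.012)(0.3444) - (-0.06667)(0)]/D = 0.0681 V
V_2 = [(0.1891)(0) - (0.012)(-0.06667)]/D = 0.01318 V
V_th = V_2 - V_3 = 0.01318 - 0 = 0.01318 V
Step 2 — R_th: zero the source — replace V1 by a short circuit (node 3 merges into node 0) — and find the resistance seen between A (node 2) and B (node 0).
Reduce the network between node 2 (A) and node 0 (B) by series/parallel combination:
  Rp1 = R1 ‖ R3 (parallel, both between nodes 0 and 1) = 1/(1/2000 + 1/8.2) = 8.167 Ω
  Rs1 = R2 + Rp1 (series, joined only at node 1) = 15 + 8.167 = 23.17 Ω
  Rp2 = R4 ‖ Rs1 (parallel, both between nodes 0 and 2) = 1/(1/3.6 + 1/23.17) = 3.116 Ω
R_th = 3.116 Ω
I_n = V_th/R_th = 0.01318/3.116 = 0.00423 A, and R_n = R_th = 3.116 Ω

Final answer: I_n = 0.00423 A, R_n = 3.116 Ω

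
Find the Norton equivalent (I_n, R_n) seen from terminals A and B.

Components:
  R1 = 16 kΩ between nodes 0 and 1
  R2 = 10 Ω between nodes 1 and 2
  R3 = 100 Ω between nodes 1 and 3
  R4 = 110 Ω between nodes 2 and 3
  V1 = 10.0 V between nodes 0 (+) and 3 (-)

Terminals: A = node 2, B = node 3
Find the Thévenin equivalent first; then I_n = V_th/R_th and R_n = R_th.
Step 1 — V_th is the open-circuit voltage V_A - V_B (nothing connected across the terminals).
Nodal analysis, taking node 3 as the 0 V reference.
Source V1 fixes V_0 = 10 V.
KCL at each unknown node (sum of currents leaving = 0; resistances in Ω):
  Node 1: (V_1 - 10)/16000 + (V_1 - V_2)/10 + (V_1 - 0)/100 = 0
  Node 2: (V_2 - V_1)/10 + (V_2 - 0)/110 = 0
Collecting terms (coefficients in siemens):
  0.1101·V_1 - 0.1·V_2 = 0.000625
  0.1091·V_2 - 0.1·V_1 = 0
Determinant D = (0.1101)(0.1091) - (-0.1)(-0.1) = 0.002007
V_1 = [(0.000625)(0.1091) - (-0.1)(0)]/D = 0.03398 V
V_2 = [(0.1101)(0) - (0.000625)(-0.1)]/D = 0.03114 V
V_th = V_2 - V_3 = 0.03114 - 0 = 0.03114 V
Step 2 — R_th: zero the source — replace V1 by a short circuit (node 3 merges into node 0) — and find the resistance seen between A (node 2) and B (node 0).
Reduce the network between node 2 (A) and node 0 (B) by series/parallel combination:
  Rp1 = R1 ‖ R3 (parallel, both between nodes 0 and 1) = 1/(1/16000 + 1/100) = 99.38 Ω
  Rs1 = R2 + Rp1 (series, joined only at node 1) = 10 + 99.38 = 109.4 Ω
  Rp2 = R4 ‖ Rs1 (parallel, both between nodes 0 and 2) = 1/(1/110 + 1/109.4) = 54.84 Ω
R_th = 54.84 Ω
I_n = V_th/R_th = 0.03114/54.84 = 0.0005679 A, and R_n = R_th = 54.84 Ω

Final answer: I_n = 0.0005679 A, R_n = 54.84 Ω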